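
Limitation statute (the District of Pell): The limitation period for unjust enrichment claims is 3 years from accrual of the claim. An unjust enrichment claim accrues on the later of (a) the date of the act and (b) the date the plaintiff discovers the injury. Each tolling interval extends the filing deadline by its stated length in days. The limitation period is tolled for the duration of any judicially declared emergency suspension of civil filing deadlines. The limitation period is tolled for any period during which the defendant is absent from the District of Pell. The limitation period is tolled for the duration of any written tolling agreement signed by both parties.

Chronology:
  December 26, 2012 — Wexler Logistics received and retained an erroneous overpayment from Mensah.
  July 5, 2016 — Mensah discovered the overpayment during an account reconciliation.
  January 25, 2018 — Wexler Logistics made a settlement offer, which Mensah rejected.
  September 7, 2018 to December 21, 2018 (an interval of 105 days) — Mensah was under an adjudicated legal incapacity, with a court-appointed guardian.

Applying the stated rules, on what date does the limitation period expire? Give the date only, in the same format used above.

July 5, 2019

Taking the later of the act (December 26, 2012) and discovery (July 5, 2016), the claim accrued on July 5, 2016.
Adding the 3 years base period to July 5, 2016 gives a deadline of July 5, 2019, before any tolling.
The plaintiff's legal incapacity from September 7, 2018 to December 21, 2018 does not toll the period, because no stated rule makes the plaintiff's incapacity a tolling event.
Nothing else in the chronology tolls or restarts the period.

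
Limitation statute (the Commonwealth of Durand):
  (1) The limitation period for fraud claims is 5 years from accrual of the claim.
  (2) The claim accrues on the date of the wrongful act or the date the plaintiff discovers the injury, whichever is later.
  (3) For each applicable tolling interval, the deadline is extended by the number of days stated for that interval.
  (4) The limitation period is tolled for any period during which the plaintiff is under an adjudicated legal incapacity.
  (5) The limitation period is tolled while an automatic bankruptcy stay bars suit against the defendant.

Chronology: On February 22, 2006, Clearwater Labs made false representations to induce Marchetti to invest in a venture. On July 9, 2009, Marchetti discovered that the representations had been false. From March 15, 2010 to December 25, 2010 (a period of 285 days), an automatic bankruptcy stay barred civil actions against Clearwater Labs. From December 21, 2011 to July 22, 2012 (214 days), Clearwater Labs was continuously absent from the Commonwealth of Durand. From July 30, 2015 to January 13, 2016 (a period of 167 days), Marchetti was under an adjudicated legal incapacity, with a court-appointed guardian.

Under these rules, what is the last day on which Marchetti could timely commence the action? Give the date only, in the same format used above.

Because discovery on July 9, 2009 post-dates the February 22, 2006 act, accrual under the later-of rule falls on July 9, 2009.
The untolled deadline — 5 years after July 9, 2009 — is July 9, 2014.
The period was tolled for 285 days by the automatic bankruptcy stay (March 15, 2010 to December 25, 2010), pushing the deadline to April 20, 2015.
The plaintiff's legal incapacity from July 30, 2015 to January 13, 2016 began after the period had already run on April 20, 2015, so it has no tolling effect.
The defendant's absence from the jurisdiction from December 21, 2011 to July 22, 2012 does not toll the period, because no stated rule makes the defendant's absence a tolling event.

April 20, 2015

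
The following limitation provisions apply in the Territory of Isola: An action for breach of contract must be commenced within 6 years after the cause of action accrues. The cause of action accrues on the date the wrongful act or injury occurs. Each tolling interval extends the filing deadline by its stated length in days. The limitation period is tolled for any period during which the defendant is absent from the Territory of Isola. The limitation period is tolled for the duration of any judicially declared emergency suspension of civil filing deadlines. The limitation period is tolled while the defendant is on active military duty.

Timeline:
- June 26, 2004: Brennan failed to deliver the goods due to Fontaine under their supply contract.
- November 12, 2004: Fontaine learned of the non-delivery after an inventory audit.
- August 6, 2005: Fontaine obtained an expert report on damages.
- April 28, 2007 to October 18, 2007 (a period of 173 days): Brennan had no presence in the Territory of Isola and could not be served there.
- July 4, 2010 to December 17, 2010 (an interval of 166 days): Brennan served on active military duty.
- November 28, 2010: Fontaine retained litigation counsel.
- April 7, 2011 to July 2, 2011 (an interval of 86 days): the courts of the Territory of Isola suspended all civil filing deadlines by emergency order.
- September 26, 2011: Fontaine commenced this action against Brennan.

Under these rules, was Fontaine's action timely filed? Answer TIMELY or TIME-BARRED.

TIME-BARRED

Because the rule ties accrual to occurrence, the claim accrued on June 26, 2004, not on the November 12, 2004 discovery date.
Adding the 6 years base period to June 26, 2004 gives a deadline of June 26, 2010, before any tolling.
Because the defendant's absence from the jurisdiction ran from April 28, 2007 to October 18, 2007, the deadline is extended by 173 days to December 16, 2010.
The defendant's active military service from July 4, 2010 to December 17, 2010 tolled the period for 166 days, extending the deadline to May 31, 2011.
The emergency suspension of filing deadlines from April 7, 2011 to July 2, 2011 tolled the period for 86 days, extending the deadline to August 25, 2011.
The other events in the timeline have no effect on the limitation period under the stated rules.
Fontaine filed on September 26, 2011, after the August 25, 2011 deadline, so the action is time-barred.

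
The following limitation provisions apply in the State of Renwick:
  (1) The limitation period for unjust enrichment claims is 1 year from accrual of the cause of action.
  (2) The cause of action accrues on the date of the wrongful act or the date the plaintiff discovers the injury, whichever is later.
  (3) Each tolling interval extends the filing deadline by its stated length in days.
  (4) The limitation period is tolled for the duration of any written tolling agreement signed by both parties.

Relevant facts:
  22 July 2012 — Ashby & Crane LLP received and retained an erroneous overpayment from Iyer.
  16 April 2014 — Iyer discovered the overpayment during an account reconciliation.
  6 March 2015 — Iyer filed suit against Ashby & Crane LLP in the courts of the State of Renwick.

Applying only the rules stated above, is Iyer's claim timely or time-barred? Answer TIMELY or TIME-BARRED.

TIMELY

The claim accrued on 16 April 2014 — the later of the 22 July 2012 act and the 16 April 2014 discovery.
1 year from 16 April 2014 is 16 April 2015.
The 6 March 2015 filing precedes the 16 April 2015 deadline; the claim is timely.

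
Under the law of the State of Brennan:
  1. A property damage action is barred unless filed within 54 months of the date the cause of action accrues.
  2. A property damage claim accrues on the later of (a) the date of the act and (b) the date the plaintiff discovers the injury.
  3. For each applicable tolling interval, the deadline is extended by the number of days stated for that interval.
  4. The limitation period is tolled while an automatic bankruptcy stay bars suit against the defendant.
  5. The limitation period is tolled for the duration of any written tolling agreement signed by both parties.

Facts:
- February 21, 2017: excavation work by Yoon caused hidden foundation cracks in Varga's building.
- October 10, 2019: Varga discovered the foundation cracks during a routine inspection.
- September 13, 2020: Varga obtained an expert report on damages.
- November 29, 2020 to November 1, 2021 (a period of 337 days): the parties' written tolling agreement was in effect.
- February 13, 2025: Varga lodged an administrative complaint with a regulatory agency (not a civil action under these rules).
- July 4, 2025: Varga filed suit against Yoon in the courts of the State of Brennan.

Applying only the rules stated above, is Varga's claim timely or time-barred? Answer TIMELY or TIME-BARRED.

TIME-BARRED

Taking the later of the act (February 21, 2017) and discovery (October 10, 2019), the claim accrued on October 10, 2019.
Adding the 54 months base period to October 10, 2019 gives a deadline of April 10, 2024, before any tolling.
Because the written tolling agreement ran from November 29, 2020 to November 1, 2021, the deadline is extended by 337 days to March 13, 2025.
None of the other events listed affects the running of the period under the stated rules.
Filing on July 4, 2025 missed the March 13, 2025 deadline — the action is time-barred.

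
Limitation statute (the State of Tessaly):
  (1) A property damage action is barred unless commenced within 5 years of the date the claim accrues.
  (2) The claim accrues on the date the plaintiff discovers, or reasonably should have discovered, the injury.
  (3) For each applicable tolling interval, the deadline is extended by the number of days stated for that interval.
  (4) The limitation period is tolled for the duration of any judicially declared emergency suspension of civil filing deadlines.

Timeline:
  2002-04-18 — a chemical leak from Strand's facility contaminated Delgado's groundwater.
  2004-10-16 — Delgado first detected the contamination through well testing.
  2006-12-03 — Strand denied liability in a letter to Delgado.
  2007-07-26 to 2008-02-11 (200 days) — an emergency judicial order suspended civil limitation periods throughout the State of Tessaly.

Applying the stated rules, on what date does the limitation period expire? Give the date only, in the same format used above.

Under the discovery rule, the claim accrued on 2004-10-16, when Delgado discovered the injury — not on the 2002-04-18 date of the underlying act.
Adding the 5 years base period to 2004-10-16 gives a deadline of 2009-10-16, before any tolling.
The period was tolled for 200 days by the emergency suspension of filing deadlines (2007-07-26 to 2008-02-11), pushing the deadline to 2010-05-04.
Nothing else in the chronology tolls or restarts the period.

2010-05-04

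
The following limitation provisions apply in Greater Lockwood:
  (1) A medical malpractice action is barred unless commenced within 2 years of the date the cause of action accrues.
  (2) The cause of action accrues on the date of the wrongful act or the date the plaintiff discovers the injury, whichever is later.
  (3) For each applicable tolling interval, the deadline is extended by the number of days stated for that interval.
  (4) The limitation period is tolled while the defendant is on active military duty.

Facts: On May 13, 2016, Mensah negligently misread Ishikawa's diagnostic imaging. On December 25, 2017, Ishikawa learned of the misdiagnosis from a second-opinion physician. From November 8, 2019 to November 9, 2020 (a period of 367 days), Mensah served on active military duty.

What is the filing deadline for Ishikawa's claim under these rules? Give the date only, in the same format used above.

December 26, 2020

Taking the later of the act (May 13, 2016) and discovery (December 25, 2017), the claim accrued on December 25, 2017.
Adding the 2 years base period to December 25, 2017 gives a deadline of December 25, 2019, before any tolling.
The defendant's active military service from November 8, 2019 to November 9, 2020 tolled the period for 367 days, extending the deadline to December 26, 2020.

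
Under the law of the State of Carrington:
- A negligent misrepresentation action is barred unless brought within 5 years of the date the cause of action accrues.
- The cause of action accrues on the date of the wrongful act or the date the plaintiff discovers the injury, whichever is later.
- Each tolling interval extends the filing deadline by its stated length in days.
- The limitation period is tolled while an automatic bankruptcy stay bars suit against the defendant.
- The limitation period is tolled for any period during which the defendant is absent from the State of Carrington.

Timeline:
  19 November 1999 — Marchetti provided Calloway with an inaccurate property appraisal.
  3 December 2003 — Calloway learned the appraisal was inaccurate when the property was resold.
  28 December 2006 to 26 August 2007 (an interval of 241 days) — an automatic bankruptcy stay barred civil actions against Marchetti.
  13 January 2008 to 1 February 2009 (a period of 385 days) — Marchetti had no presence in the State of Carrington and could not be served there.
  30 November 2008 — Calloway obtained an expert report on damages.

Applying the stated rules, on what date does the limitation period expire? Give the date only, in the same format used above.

21 August 2010

Taking the later of the act (19 November 1999) and discovery (3 December 2003), the claim accrued on 3 December 2003.
5 years from 3 December 2003 is 3 December 2008.
The automatic bankruptcy stay from 28 December 2006 to 26 August 2007 tolled the period for 241 days, extending the deadline to 1 August 2009.
The defendant's absence from the jurisdiction from 13 January 2008 to 1 February 2009 tolled the period for 385 days, extending the deadline to 21 August 2010.
The other events in the timeline have no effect on the limitation period under the stated rules.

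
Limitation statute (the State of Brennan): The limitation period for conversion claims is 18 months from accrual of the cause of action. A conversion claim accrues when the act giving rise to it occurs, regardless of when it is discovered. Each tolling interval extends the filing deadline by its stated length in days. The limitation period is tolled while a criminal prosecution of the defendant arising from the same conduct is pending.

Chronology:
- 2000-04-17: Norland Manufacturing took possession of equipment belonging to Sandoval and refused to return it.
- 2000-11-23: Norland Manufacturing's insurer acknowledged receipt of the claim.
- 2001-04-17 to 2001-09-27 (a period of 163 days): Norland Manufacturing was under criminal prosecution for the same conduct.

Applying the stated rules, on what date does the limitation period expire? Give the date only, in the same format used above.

The claim accrued on 2000-04-17, when the wrongful act occurred.
The untolled deadline — 18 months after 2000-04-17 — is 2001-10-17.
The pending criminal prosecution from 2001-04-17 to 2001-09-27 tolled the period for 163 days, extending the deadline to 2002-03-29.
The other events in the timeline have no effect on the limitation period under the stated rules.

2002-03-29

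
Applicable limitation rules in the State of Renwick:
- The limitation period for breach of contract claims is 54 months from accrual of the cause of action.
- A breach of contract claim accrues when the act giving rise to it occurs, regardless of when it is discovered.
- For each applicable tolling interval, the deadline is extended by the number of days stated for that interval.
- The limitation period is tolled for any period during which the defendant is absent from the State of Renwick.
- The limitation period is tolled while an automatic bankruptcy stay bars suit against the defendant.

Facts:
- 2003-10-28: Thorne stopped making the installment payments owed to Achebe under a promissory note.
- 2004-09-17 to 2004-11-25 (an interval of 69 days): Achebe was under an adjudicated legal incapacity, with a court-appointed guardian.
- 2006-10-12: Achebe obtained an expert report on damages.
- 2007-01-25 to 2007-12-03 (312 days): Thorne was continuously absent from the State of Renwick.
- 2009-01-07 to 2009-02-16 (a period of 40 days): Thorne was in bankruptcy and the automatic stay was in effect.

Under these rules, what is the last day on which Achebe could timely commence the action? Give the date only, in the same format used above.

The limitation period began to run on 2003-10-28.
The untolled deadline — 54 months after 2003-10-28 — is 2008-04-28.
Because the defendant's absence from the jurisdiction ran from 2007-01-25 to 2007-12-03, the deadline is extended by 312 days to 2009-03-06.
The automatic bankruptcy stay from 2009-01-07 to 2009-02-16 tolled the period for 40 days, extending the deadline to 2009-04-15.
The plaintiff's legal incapacity from 2004-09-17 to 2004-11-25 does not toll the period, because no stated rule makes the plaintiff's incapacity a tolling event.
The other events in the timeline have no effect on the limitation period under the stated rules.

2009-04-15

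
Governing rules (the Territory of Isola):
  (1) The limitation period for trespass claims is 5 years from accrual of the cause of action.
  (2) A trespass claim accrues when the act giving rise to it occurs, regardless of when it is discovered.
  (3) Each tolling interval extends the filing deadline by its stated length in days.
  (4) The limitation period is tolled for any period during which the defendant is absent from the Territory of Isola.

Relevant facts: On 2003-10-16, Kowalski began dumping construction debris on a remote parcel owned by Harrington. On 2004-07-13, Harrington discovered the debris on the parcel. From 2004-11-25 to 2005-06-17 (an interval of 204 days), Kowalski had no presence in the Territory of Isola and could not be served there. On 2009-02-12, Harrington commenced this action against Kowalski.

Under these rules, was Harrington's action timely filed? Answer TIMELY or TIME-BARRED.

TIMELY

Because the rule ties accrual to occurrence, the claim accrued on 2003-10-16, not on the 2004-07-13 discovery date.
5 years from 2003-10-16 is 2008-10-16.
The period was tolled for 204 days by the defendant's absence from the jurisdiction (2004-11-25 to 2005-06-17), pushing the deadline to 2009-05-08.
Filing on 2009-02-12 beat the 2009-05-08 deadline — the action is timely.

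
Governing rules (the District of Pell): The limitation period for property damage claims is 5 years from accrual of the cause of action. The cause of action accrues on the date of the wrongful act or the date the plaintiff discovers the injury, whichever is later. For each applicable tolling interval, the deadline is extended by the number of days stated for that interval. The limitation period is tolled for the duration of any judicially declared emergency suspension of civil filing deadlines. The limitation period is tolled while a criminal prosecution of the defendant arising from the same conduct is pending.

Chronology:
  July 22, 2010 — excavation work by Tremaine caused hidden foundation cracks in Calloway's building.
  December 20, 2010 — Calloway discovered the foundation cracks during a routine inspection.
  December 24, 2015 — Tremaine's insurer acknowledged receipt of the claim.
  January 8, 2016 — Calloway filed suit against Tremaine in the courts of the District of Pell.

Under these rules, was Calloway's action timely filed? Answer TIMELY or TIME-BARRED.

TIME-BARRED

Taking the later of the act (July 22, 2010) and discovery (December 20, 2010), the claim accrued on December 20, 2010.
Adding the 5 years base period to December 20, 2010 gives a deadline of December 20, 2015, before any tolling.
None of the other events listed affects the running of the period under the stated rules.
Filing on January 8, 2016 missed the December 20, 2015 deadline — the action is time-barred.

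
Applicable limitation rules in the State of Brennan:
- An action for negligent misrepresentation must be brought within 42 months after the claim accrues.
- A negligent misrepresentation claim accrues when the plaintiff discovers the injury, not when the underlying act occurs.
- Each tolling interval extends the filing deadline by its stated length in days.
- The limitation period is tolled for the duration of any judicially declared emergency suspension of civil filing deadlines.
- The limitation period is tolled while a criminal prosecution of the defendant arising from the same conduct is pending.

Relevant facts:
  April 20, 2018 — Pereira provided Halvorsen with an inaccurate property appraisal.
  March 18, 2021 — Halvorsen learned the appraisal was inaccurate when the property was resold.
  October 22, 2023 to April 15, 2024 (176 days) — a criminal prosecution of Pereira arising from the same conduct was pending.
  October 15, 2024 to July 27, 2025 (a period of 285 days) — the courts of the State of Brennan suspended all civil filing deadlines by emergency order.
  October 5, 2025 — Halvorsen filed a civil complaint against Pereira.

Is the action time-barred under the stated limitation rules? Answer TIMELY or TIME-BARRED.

TIMELY

The claim did not accrue until Halvorsen discovered the injury on March 18, 2021; the April 20, 2018 act date does not start the clock under the stated rule.
The untolled deadline — 42 months after March 18, 2021 — is September 18, 2024.
The period was tolled for 176 days by the pending criminal prosecution (October 22, 2023 to April 15, 2024), pushing the deadline to March 13, 2025.
The period was tolled for 285 days by the emergency suspension of filing deadlines (October 15, 2024 to July 27, 2025), pushing the deadline to December 23, 2025.
Halvorsen filed on October 5, 2025, before the December 23, 2025 deadline, so the action is timely.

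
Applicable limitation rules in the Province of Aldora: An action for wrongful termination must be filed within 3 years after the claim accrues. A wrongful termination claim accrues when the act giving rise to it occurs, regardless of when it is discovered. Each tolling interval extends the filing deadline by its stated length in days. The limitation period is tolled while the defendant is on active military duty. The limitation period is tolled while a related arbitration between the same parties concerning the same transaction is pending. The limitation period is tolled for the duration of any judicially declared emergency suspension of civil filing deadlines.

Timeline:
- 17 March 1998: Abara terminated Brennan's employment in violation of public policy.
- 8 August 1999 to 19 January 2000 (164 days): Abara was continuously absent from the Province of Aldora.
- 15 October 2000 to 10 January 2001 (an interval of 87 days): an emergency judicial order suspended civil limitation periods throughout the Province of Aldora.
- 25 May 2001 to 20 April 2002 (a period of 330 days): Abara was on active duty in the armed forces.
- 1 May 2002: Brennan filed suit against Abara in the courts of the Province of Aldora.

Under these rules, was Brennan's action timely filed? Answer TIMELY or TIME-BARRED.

The claim accrued on 17 March 1998, the date of the act.
Adding the 3 years base period to 17 March 1998 gives a deadline of 17 March 2001, before any tolling.
Because the emergency suspension of filing deadlines ran from 15 October 2000 to 10 January 2001, the deadline is extended by 87 days to 12 June 2001.
Because the defendant's active military service ran from 25 May 2001 to 20 April 2002, the deadline is extended by 330 days to 8 May 2002.
The defendant's absence from the jurisdiction from 8 August 1999 to 19 January 2000 does not toll the period, because no stated rule makes the defendant's absence a tolling event.
Brennan filed on 1 May 2002, before the 8 May 2002 deadline, so the action is timely.

TIMELY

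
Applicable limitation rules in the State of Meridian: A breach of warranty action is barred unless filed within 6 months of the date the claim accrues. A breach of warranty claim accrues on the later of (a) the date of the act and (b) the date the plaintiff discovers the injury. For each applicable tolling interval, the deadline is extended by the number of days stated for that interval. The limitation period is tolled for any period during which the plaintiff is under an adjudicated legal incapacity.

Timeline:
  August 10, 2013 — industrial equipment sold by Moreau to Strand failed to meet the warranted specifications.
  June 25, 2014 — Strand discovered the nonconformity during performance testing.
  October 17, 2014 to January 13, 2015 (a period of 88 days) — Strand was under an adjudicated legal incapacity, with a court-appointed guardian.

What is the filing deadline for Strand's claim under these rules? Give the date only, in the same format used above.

March 23, 2015

The claim accrued on June 25, 2014 — the later of the August 10, 2013 act and the June 25, 2014 discovery.
The untolled deadline — 6 months after June 25, 2014 — is December 25, 2014.
The plaintiff's legal incapacity from October 17, 2014 to January 13, 2015 tolled the period for 88 days, extending the deadline to March 23, 2015.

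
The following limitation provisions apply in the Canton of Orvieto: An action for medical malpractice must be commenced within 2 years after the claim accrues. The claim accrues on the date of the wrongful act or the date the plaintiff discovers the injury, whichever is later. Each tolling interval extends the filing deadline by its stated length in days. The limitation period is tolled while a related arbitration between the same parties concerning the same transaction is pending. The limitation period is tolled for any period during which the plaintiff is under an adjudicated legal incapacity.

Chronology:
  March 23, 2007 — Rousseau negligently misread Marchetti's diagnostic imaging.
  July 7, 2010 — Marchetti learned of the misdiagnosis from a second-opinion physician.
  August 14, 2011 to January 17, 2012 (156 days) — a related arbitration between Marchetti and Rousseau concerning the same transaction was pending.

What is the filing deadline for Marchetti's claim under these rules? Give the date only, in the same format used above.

Taking the later of the act (March 23, 2007) and discovery (July 7, 2010), the claim accrued on July 7, 2010.
The untolled deadline — 2 years after July 7, 2010 — is July 7, 2012.
The period was tolled for 156 days by the pending related arbitration (August 14, 2011 to January 17, 2012), pushing the deadline to December 10, 2012.

December 10, 2012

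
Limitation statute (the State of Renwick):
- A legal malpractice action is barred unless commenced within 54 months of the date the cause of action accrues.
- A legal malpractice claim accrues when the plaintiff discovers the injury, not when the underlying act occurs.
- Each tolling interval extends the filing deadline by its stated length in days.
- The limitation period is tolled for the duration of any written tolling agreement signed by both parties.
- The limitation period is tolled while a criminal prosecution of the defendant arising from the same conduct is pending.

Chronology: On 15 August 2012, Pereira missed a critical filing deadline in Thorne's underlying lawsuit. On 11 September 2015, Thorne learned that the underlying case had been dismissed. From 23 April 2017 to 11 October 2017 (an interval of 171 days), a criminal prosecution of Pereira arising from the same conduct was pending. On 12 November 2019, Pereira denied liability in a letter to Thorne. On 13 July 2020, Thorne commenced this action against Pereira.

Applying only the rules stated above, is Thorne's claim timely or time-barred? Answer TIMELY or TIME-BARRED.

TIMELY

The claim did not accrue until Thorne discovered the injury on 11 September 2015; the 15 August 2012 act date does not start the clock under the stated rule.
Adding the 54 months base period to 11 September 2015 gives a deadline of 11 March 2020, before any tolling.
The period was tolled for 171 days by the pending criminal prosecution (23 April 2017 to 11 October 2017), pushing the deadline to 29 August 2020.
The other events in the timeline have no effect on the limitation period under the stated rules.
The 13 July 2020 filing precedes the 29 August 2020 deadline; the claim is timely.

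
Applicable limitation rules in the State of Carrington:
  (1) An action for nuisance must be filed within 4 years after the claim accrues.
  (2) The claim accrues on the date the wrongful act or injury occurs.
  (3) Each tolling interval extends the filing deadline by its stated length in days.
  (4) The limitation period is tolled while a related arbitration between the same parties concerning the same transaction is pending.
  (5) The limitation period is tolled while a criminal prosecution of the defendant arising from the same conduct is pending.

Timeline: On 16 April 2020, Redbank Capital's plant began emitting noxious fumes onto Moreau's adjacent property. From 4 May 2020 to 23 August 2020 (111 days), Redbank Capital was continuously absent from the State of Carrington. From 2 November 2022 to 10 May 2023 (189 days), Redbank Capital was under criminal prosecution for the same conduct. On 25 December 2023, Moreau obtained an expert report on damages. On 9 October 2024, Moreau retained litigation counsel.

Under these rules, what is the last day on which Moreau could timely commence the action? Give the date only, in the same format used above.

The limitation period began to run on 16 April 2020.
4 years from 16 April 2020 is 16 April 2024.
The period was tolled for 189 days by the pending criminal prosecution (2 November 2022 to 10 May 2023), pushing the deadline to 22 October 2024.
The defendant's absence from the jurisdiction from 4 May 2020 to 23 August 2020 does not toll the period, because no stated rule makes the defendant's absence a tolling event.
Nothing else in the chronology tolls or restarts the period.

22 October 2024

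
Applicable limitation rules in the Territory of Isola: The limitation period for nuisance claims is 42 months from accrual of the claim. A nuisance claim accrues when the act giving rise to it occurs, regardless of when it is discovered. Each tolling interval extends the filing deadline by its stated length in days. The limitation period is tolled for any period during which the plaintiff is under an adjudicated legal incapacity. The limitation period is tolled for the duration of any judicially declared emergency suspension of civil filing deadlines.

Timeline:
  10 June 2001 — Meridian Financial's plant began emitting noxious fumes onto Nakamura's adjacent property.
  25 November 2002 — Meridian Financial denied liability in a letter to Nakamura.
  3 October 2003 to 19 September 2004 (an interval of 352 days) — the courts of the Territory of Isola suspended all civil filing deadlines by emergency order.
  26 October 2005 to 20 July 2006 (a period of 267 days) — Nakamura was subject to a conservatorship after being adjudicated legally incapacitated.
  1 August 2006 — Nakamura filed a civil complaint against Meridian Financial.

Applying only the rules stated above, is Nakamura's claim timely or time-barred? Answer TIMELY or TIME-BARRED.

The claim accrued on 10 June 2001, when the wrongful act occurred.
Adding the 42 months base period to 10 June 2001 gives a deadline of 10 December 2004, before any tolling.
Because the emergency suspension of filing deadlines ran from 3 October 2003 to 19 September 2004, the deadline is extended by 352 days to 27 November 2005.
The plaintiff's legal incapacity from 26 October 2005 to 20 July 2006 tolled the period for 267 days, extending the deadline to 21 August 2006.
Nothing else in the chronology tolls or restarts the period.
Nakamura filed on 1 August 2006, before the 21 August 2006 deadline, so the action is timely.

TIMELY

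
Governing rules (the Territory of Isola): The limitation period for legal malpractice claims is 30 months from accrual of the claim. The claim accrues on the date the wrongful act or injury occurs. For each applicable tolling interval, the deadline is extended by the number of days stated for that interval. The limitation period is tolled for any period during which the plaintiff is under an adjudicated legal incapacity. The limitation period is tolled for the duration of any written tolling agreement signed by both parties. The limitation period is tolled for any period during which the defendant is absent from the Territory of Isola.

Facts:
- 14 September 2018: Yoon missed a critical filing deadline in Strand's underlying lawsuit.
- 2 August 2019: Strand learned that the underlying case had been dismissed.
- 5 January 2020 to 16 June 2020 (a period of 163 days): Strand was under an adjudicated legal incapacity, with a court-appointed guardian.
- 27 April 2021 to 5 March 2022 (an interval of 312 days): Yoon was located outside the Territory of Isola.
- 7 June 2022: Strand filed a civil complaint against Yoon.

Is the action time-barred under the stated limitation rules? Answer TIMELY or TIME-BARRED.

TIMELY

Accrual is governed by the date of the act, so the period began to run on 14 September 2018; the later discovery on 2 August 2019 is irrelevant under the stated rule.
Adding the 30 months base period to 14 September 2018 gives a deadline of 14 March 2021, before any tolling.
The plaintiff's legal incapacity from 5 January 2020 to 16 June 2020 tolled the period for 163 days, extending the deadline to 24 August 2021.
The defendant's absence from the jurisdiction from 27 April 2021 to 5 March 2022 tolled the period for 312 days, extending the deadline to 2 July 2022.
Filing on 7 June 2022 beat the 2 July 2022 deadline — the action is timely.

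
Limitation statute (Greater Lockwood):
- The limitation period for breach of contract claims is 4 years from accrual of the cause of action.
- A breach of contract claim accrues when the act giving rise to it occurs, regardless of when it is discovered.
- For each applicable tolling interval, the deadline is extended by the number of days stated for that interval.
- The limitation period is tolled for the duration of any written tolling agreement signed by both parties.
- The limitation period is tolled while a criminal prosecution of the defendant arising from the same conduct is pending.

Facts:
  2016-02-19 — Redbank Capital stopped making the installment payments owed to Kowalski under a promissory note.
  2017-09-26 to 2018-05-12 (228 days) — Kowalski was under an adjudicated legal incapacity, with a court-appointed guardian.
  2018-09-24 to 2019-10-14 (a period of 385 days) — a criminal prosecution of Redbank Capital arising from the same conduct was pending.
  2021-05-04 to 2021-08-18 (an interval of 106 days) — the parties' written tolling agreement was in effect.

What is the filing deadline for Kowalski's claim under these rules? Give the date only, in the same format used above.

2021-03-10

The limitation period began to run on 2016-02-19.
Adding the 4 years base period to 2016-02-19 gives a deadline of 2020-02-19, before any tolling.
The period was tolled for 385 days by the pending criminal prosecution (2018-09-24 to 2019-10-14), pushing the deadline to 2021-03-10.
By the time the written tolling agreement began on 2021-05-04, the limitation period had already expired on 2021-03-10; that interval cannot revive it.
The plaintiff's legal incapacity from 2017-09-26 to 2018-05-12 does not toll the period, because no stated rule makes the plaintiff's incapacity a tolling event.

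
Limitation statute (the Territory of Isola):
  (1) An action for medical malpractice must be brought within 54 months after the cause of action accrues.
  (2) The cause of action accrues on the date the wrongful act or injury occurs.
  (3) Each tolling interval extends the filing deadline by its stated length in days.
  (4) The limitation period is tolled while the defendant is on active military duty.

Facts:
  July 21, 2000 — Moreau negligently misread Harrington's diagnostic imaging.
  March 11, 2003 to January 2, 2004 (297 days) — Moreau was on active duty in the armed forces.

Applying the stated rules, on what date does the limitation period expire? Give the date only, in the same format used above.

November 14, 2005

The claim accrued on July 21, 2000, when the wrongful act occurred.
Adding the 54 months base period to July 21, 2000 gives a deadline of January 21, 2005, before any tolling.
Because the defendant's active military service ran from March 11, 2003 to January 2, 2004, the deadline is extended by 297 days to November 14, 2005.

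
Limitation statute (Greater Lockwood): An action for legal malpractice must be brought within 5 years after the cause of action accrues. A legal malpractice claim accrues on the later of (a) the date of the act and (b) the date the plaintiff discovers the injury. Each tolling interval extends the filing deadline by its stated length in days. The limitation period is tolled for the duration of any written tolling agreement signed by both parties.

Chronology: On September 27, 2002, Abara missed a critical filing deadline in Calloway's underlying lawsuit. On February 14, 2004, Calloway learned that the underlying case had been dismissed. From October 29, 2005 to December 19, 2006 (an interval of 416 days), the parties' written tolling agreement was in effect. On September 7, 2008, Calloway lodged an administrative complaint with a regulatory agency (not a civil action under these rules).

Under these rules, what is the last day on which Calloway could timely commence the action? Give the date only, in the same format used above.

The claim accrued on February 14, 2004 — the later of the September 27, 2002 act and the February 14, 2004 discovery.
5 years from February 14, 2004 is February 14, 2009.
The period was tolled for 416 days by the written tolling agreement (October 29, 2005 to December 19, 2006), pushing the deadline to April 6, 2010.
Nothing else in the chronology tolls or restarts the period.

April 6, 2010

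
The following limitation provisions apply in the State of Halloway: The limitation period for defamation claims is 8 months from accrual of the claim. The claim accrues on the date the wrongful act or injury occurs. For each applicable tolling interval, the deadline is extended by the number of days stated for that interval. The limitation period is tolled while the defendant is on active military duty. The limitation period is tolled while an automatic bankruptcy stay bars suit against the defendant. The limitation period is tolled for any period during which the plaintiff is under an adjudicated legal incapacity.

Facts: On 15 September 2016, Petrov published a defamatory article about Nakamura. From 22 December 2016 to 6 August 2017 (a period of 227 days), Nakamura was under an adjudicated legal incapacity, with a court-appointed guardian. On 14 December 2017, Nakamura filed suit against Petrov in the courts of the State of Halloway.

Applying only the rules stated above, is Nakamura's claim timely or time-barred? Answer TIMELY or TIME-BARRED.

TIMELY

The claim accrued on 15 September 2016, the date of the act.
The untolled deadline — 8 months after 15 September 2016 — is 15 May 2017.
Because the plaintiff's legal incapacity ran from 22 December 2016 to 6 August 2017, the deadline is extended by 227 days to 28 December 2017.
Filing on 14 December 2017 beat the 28 December 2017 deadline — the action is timely.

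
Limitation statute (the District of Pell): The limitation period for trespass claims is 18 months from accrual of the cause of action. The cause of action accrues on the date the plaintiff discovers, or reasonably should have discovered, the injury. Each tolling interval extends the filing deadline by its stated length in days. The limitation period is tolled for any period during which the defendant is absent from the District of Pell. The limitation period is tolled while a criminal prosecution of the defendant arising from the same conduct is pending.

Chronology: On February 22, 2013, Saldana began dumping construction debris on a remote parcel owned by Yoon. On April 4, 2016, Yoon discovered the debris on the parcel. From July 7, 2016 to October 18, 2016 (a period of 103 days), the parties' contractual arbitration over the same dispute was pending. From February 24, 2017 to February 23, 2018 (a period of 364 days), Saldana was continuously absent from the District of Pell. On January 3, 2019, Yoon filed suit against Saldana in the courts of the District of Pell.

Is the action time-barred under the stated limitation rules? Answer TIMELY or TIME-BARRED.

The claim did not accrue until Yoon discovered the injury on April 4, 2016; the February 22, 2013 act date does not start the clock under the stated rule.
Adding the 18 months base period to April 4, 2016 gives a deadline of October 4, 2017, before any tolling.
Because the defendant's absence from the jurisdiction ran from February 24, 2017 to February 23, 2018, the deadline is extended by 364 days to October 3, 2018.
Although a pending arbitration ran from July 7, 2016 to October 18, 2016, the stated rules do not make that a tolling event, so it is disregarded.
Yoon filed on January 3, 2019, after the October 3, 2018 deadline, so the action is time-barred.

TIME-BARRED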